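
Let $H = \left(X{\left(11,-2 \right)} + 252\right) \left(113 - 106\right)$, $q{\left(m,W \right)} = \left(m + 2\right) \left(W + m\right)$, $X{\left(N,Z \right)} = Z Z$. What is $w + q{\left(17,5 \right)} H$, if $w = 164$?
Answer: $749220$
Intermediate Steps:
$X{\left(N,Z \right)} = Z^{2}$
$q{\left(m,W \right)} = \left(2 + m\right) \left(W + m\right)$
$H = 1792$ ($H = \left(\left(-2\right)^{2} + 252\right) \left(113 - 106\right) = \left(4 + 252\right) 7 = 256 \cdot 7 = 1792$)
$w + q{\left(17,5 \right)} H = 164 + \left(17^{2} + 2 \cdot 5 + 2 \cdot 17 + 5 \cdot 17\right) 1792 = 164 + \left(289 + 10 + 34 + 85\right) 1792 = 164 + 418 \cdot 1792 = 164 + 749056 = 749220$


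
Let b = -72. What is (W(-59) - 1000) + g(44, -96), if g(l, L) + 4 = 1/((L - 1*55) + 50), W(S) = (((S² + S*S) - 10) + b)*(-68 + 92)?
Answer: 16575715/101 ≈ 1.6412e+5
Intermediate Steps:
W(S) = -1968 + 48*S² (W(S) = (((S² + S*S) - 10) - 72)*(-68 + 92) = (((S² + S²) - 10) - 72)*24 = ((2*S² - 10) - 72)*24 = ((-10 + 2*S²) - 72)*24 = (-82 + 2*S²)*24 = -1968 + 48*S²)
g(l, L) = -4 + 1/(-5 + L) (g(l, L) = -4 + 1/((L - 1*55) + 50) = -4 + 1/((L - 55) + 50) = -4 + 1/((-55 + L) + 50) = -4 + 1/(-5 + L))
(W(-59) - 1000) + g(44, -96) = ((-1968 + 48*(-59)²) - 1000) + (21 - 4*(-96))/(-5 - 96) = ((-1968 + 48*3481) - 1000) + (21 + 384)/(-101) = ((-1968 + 167088) - 1000) - 1/101*405 = (165120 - 1000) - 405/101 = 164120 - 405/101 = 16575715/101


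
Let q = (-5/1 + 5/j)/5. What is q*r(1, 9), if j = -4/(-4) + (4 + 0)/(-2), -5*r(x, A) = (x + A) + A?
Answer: 38/5 ≈ 7.6000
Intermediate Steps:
r(x, A) = -2*A/5 - x/5 (r(x, A) = -((x + A) + A)/5 = -((A + x) + A)/5 = -(x + 2*A)/5 = -2*A/5 - x/5)
j = -1 (j = -4*(-¼) + 4*(-½) = 1 - 2 = -1)
q = -2 (q = (-5/1 + 5/(-1))/5 = (-5*1 + 5*(-1))*(⅕) = (-5 - 5)*(⅕) = -10*⅕ = -2)
q*r(1, 9) = -2*(-⅖*9 - ⅕*1) = -2*(-18/5 - ⅕) = -2*(-19/5) = 38/5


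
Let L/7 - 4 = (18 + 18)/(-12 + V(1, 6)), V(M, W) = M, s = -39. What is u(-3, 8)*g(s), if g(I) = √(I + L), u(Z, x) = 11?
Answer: I*√4103 ≈ 64.055*I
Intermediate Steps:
L = 56/11 (L = 28 + 7*((18 + 18)/(-12 + 1)) = 28 + 7*(36/(-11)) = 28 + 7*(36*(-1/11)) = 28 + 7*(-36/11) = 28 - 252/11 = 56/11 ≈ 5.0909)
g(I) = √(56/11 + I) (g(I) = √(I + 56/11) = √(56/11 + I))
u(-3, 8)*g(s) = 11*(√(616 + 121*(-39))/11) = 11*(√(616 - 4719)/11) = 11*(√(-4103)/11) = 11*((I*√4103)/11) = 11*(I*√4103/11) = I*√4103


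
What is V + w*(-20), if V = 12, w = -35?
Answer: 712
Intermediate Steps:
V + w*(-20) = 12 - 35*(-20) = 12 + 700 = 712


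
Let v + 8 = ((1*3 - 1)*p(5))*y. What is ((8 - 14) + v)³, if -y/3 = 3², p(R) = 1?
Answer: -314432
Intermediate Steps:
y = -27 (y = -3*3² = -3*9 = -27)
v = -62 (v = -8 + ((1*3 - 1)*1)*(-27) = -8 + ((3 - 1)*1)*(-27) = -8 + (2*1)*(-27) = -8 + 2*(-27) = -8 - 54 = -62)
((8 - 14) + v)³ = ((8 - 14) - 62)³ = (-6 - 62)³ = (-68)³ = -314432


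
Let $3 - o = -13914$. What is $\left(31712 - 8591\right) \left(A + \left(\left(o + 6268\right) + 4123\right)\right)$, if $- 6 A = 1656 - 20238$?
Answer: $633631005$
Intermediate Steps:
$o = 13917$ ($o = 3 - -13914 = 3 + 13914 = 13917$)
$A = 3097$ ($A = - \frac{1656 - 20238}{6} = \left(- \frac{1}{6}\right) \left(-18582\right) = 3097$)
$\left(31712 - 8591\right) \left(A + \left(\left(o + 6268\right) + 4123\right)\right) = \left(31712 - 8591\right) \left(3097 + \left(\left(13917 + 6268\right) + 4123\right)\right) = 23121 \left(3097 + \left(20185 + 4123\right)\right) = 23121 \left(3097 + 24308\right) = 23121 \cdot 27405 = 633631005$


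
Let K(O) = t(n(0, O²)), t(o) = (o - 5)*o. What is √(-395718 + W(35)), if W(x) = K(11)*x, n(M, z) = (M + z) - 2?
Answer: 78*√13 ≈ 281.23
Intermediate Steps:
n(M, z) = -2 + M + z
t(o) = o*(-5 + o) (t(o) = (-5 + o)*o = o*(-5 + o))
K(O) = (-7 + O²)*(-2 + O²) (K(O) = (-2 + 0 + O²)*(-5 + (-2 + 0 + O²)) = (-2 + O²)*(-5 + (-2 + O²)) = (-2 + O²)*(-7 + O²) = (-7 + O²)*(-2 + O²))
W(x) = 13566*x (W(x) = ((-7 + 11²)*(-2 + 11²))*x = ((-7 + 121)*(-2 + 121))*x = (114*119)*x = 13566*x)
√(-395718 + W(35)) = √(-395718 + 13566*35) = √(-395718 + 474810) = √79092 = 78*√13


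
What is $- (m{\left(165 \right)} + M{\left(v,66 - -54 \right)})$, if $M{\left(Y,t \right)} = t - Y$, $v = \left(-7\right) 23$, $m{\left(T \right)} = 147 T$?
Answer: $-24536$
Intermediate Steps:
$v = -161$
$- (m{\left(165 \right)} + M{\left(v,66 - -54 \right)}) = - (147 \cdot 165 + \left(\left(66 - -54\right) - -161\right)) = - (24255 + \left(\left(66 + 54\right) + 161\right)) = - (24255 + \left(120 + 161\right)) = - (24255 + 281) = \left(-1\right) 24536 = -24536$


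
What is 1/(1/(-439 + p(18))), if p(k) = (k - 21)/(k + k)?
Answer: -5269/12 ≈ -439.08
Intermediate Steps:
p(k) = (-21 + k)/(2*k) (p(k) = (-21 + k)/((2*k)) = (-21 + k)*(1/(2*k)) = (-21 + k)/(2*k))
1/(1/(-439 + p(18))) = 1/(1/(-439 + (1/2)*(-21 + 18)/18)) = 1/(1/(-439 + (1/2)*(1/18)*(-3))) = 1/(1/(-439 - 1/12)) = 1/(1/(-5269/12)) = 1/(-12/5269) = -5269/12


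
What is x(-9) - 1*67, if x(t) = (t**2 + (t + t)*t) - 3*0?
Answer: 176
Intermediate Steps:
x(t) = 3*t**2 (x(t) = (t**2 + (2*t)*t) + 0 = (t**2 + 2*t**2) + 0 = 3*t**2 + 0 = 3*t**2)
x(-9) - 1*67 = 3*(-9)**2 - 1*67 = 3*81 - 67 = 243 - 67 = 176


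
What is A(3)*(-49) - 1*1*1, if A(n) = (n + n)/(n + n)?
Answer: -50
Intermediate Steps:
A(n) = 1 (A(n) = (2*n)/((2*n)) = (2*n)*(1/(2*n)) = 1)
A(3)*(-49) - 1*1*1 = 1*(-49) - 1*1*1 = -49 - 1*1 = -49 - 1 = -50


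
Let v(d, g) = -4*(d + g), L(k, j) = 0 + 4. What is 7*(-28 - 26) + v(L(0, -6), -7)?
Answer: -366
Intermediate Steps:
L(k, j) = 4
v(d, g) = -4*d - 4*g
7*(-28 - 26) + v(L(0, -6), -7) = 7*(-28 - 26) + (-4*4 - 4*(-7)) = 7*(-54) + (-16 + 28) = -378 + 12 = -366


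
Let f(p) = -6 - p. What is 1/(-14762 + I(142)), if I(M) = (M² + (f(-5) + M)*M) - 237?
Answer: 1/25187 ≈ 3.9703e-5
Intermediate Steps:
I(M) = -237 + M² + M*(-1 + M) (I(M) = (M² + ((-6 - 1*(-5)) + M)*M) - 237 = (M² + ((-6 + 5) + M)*M) - 237 = (M² + (-1 + M)*M) - 237 = (M² + M*(-1 + M)) - 237 = -237 + M² + M*(-1 + M))
1/(-14762 + I(142)) = 1/(-14762 + (-237 - 1*142 + 2*142²)) = 1/(-14762 + (-237 - 142 + 2*20164)) = 1/(-14762 + (-237 - 142 + 40328)) = 1/(-14762 + 39949) = 1/25187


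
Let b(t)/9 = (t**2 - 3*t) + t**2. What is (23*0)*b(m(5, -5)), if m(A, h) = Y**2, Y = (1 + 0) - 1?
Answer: 0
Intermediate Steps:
Y = 0 (Y = 1 - 1 = 0)
m(A, h) = 0 (m(A, h) = 0**2 = 0)
b(t) = -27*t + 18*t**2 (b(t) = 9*((t**2 - 3*t) + t**2) = 9*(-3*t + 2*t**2) = -27*t + 18*t**2)
(23*0)*b(m(5, -5)) = (23*0)*(9*0*(-3 + 2*0)) = 0*(9*0*(-3 + 0)) = 0*(9*0*(-3)) = 0*0 = 0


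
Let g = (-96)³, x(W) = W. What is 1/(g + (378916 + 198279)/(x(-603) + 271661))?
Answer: -271058/239814193493 ≈ -1.1303e-6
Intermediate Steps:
g = -884736
1/(g + (378916 + 198279)/(x(-603) + 271661)) = 1/(-884736 + (378916 + 198279)/(-603 + 271661)) = 1/(-884736 + 577195/271058) = 1/(-239814193493/271058) = -271058/239814193493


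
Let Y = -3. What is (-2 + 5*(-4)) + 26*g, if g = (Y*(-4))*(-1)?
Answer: -334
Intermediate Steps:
g = -12 (g = -3*(-4)*(-1) = 12*(-1) = -12)
(-2 + 5*(-4)) + 26*g = (-2 + 5*(-4)) + 26*(-12) = (-2 - 20) - 312 = -22 - 312 = -334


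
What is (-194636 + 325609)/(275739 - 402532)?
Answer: -130973/126793 ≈ -1.0330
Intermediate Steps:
(-194636 + 325609)/(275739 - 402532) = 130973/(-126793) = 130973*(-1/126793) = -130973/126793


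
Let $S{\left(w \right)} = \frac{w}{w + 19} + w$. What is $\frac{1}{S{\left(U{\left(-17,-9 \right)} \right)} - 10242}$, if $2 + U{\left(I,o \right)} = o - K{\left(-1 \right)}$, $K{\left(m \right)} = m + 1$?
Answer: $- \frac{8}{82035} \approx -9.7519 \cdot 10^{-5}$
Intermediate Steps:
$K{\left(m \right)} = 1 + m$
$U{\left(I,o \right)} = -2 + o$ ($U{\left(I,o \right)} = -2 + \left(o - \left(1 - 1\right)\right) = -2 + \left(o - 0\right) = -2 + \left(o + 0\right) = -2 + o$)
$S{\left(w \right)} = w + \frac{w}{19 + w}$ ($S{\left(w \right)} = \frac{w}{19 + w} + w = w + \frac{w}{19 + w}$)
$\frac{1}{S{\left(U{\left(-17,-9 \right)} \right)} - 10242} = \frac{1}{\frac{\left(-2 - 9\right) \left(20 - 11\right)}{19 - 11} - 10242} = \frac{1}{- \frac{11 \left(20 - 11\right)}{19 - 11} - 10242} = \frac{1}{\left(-11\right) \frac{1}{8} \cdot 9 - 10242} = \frac{1}{- \frac{99}{8} - 10242} = \frac{1}{- \frac{82035}{8}} = - \frac{8}{82035}$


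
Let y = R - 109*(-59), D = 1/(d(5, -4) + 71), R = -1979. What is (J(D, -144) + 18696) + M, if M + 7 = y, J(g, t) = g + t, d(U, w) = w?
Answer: 1540800/67 ≈ 22997.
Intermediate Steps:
D = 1/67 (D = 1/(-4 + 71) = 1/67 ≈ 0.014925)
y = 4452 (y = -1979 - 109*(-59) = -1979 + 6431 = 4452)
M = 4445 (M = -7 + 4452 = 4445)
(J(D, -144) + 18696) + M = ((1/67 - 144) + 18696) + 4445 = (-9647/67 + 18696) + 4445 = 1242985/67 + 4445 = 1540800/67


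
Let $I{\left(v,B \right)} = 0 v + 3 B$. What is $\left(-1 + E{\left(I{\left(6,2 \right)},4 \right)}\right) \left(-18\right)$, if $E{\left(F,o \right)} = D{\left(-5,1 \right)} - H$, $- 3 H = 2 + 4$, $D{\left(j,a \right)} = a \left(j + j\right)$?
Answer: $162$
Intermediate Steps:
$D{\left(j,a \right)} = 2 a j$ ($D{\left(j,a \right)} = a 2 j = 2 a j$)
$I{\left(v,B \right)} = 3 B$ ($I{\left(v,B \right)} = 0 + 3 B = 3 B$)
$H = -2$ ($H = - \frac{2 + 4}{3} = \left(- \frac{1}{3}\right) 6 = -2$)
$E{\left(F,o \right)} = -8$ ($E{\left(F,o \right)} = 2 \cdot 1 \left(-5\right) - -2 = -10 + 2 = -8$)
$\left(-1 + E{\left(I{\left(6,2 \right)},4 \right)}\right) \left(-18\right) = \left(-1 - 8\right) \left(-18\right) = \left(-9\right) \left(-18\right) = 162$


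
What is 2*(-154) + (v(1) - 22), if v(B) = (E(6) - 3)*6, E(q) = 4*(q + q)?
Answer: -60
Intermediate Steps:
E(q) = 8*q (E(q) = 4*(2*q) = 8*q)
v(B) = 270 (v(B) = (8*6 - 3)*6 = (48 - 3)*6 = 45*6 = 270)
2*(-154) + (v(1) - 22) = 2*(-154) + (270 - 22) = -308 + 248 = -60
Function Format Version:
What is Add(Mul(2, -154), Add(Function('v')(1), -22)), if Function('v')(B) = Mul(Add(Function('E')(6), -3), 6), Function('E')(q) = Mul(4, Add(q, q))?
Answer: -60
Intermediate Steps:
Function('E')(q) = Mul(8, q) (Function('E')(q) = Mul(4, Mul(2, q)) = Mul(8, q))
Function('v')(B) = 270 (Function('v')(B) = Mul(Add(Mul(8, 6), -3), 6) = Mul(Add(48, -3), 6) = Mul(45, 6) = 270)
Add(Mul(2, -154), Add(Function('v')(1), -22)) = Add(Mul(2, -154), Add(270, -22)) = Add(-308, 248) = -60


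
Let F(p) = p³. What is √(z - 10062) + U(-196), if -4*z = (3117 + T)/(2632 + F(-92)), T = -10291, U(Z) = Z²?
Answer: 38416 + I*√1514992710988717/388028 ≈ 38416.0 + 100.31*I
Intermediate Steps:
z = -3587/1552112 (z = -(3117 - 10291)/(4*(2632 + (-92)³)) = -(-3587)/(2*(2632 - 778688)) = -(-3587)/(2*(-776056)) = -(-3587)*(-1)/(2*776056) = -¼*3587/388028 = -3587/1552112 ≈ -0.0023110)
√(z - 10062) + U(-196) = √(-3587/1552112 - 10062) + (-196)² = √(-15617354531/1552112) + 38416 = I*√1514992710988717/388028 + 38416 = 38416 + I*√1514992710988717/388028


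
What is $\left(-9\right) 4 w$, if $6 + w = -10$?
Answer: $576$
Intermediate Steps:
$w = -16$ ($w = -6 - 10 = -16$)
$\left(-9\right) 4 w = \left(-9\right) 4 \left(-16\right) = \left(-36\right) \left(-16\right) = 576$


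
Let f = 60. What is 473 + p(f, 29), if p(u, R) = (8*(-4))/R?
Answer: 13685/29 ≈ 471.90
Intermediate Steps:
p(u, R) = -32/R
473 + p(f, 29) = 473 - 32/29 = 13685/29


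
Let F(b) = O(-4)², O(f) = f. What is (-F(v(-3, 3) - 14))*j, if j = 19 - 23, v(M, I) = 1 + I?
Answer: 64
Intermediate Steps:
F(b) = 16 (F(b) = (-4)² = 16)
j = -4
(-F(v(-3, 3) - 14))*j = -1*16*(-4) = -16*(-4) = 64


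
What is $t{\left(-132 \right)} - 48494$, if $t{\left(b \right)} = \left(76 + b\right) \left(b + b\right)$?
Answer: $-33710$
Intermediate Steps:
$t{\left(b \right)} = 2 b \left(76 + b\right)$ ($t{\left(b \right)} = \left(76 + b\right) 2 b = 2 b \left(76 + b\right)$)
$t{\left(-132 \right)} - 48494 = 2 \left(-132\right) \left(76 - 132\right) - 48494 = 2 \left(-132\right) \left(-56\right) - 48494 = 14784 - 48494 = -33710$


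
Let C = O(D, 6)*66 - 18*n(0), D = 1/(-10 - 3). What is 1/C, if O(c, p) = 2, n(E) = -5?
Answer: 1/222 ≈ 0.0045045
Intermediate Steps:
D = -1/13 (D = 1/(-13) = -1/13 ≈ -0.076923)
C = 222 (C = 2*66 - 18*(-5) = 132 + 90 = 222)
1/C = 1/222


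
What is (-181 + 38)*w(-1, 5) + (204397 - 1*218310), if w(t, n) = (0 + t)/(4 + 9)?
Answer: -13902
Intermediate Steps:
w(t, n) = t/13
(-181 + 38)*w(-1, 5) + (204397 - 1*218310) = (-181 + 38)*((1/13)*(-1)) + (204397 - 1*218310) = -143*(-1/13) + (204397 - 218310) = 11 - 13913 = -13902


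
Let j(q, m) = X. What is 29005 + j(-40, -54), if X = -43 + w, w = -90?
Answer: 28872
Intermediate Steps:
X = -133 (X = -43 - 90 = -133)
j(q, m) = -133
29005 + j(-40, -54) = 29005 - 133 = 28872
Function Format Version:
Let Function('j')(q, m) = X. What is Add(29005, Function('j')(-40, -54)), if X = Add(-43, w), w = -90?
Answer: 28872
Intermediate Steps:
X = -133 (X = Add(-43, -90) = -133)
Function('j')(q, m) = -133
Add(29005, Function('j')(-40, -54)) = Add(29005, -133) = 28872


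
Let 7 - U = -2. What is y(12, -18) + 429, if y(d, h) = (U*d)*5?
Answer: 969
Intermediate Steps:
U = 9 (U = 7 - 1*(-2) = 7 + 2 = 9)
y(d, h) = 45*d (y(d, h) = (9*d)*5 = 45*d)
y(12, -18) + 429 = 45*12 + 429 = 540 + 429 = 969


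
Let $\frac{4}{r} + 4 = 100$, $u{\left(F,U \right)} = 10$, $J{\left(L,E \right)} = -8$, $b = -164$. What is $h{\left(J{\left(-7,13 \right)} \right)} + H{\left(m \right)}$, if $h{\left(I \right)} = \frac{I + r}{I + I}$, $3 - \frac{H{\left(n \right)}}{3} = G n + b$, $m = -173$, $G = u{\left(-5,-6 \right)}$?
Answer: $\frac{2185535}{384} \approx 5691.5$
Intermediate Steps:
$G = 10$
$H{\left(n \right)} = 501 - 30 n$ ($H{\left(n \right)} = 9 - 3 \left(10 n - 164\right) = 9 - 3 \left(-164 + 10 n\right) = 9 - \left(-492 + 30 n\right) = 501 - 30 n$)
$r = \frac{1}{24}$ ($r = \frac{4}{-4 + 100} = \frac{4}{96} = 4 \cdot \frac{1}{96} = \frac{1}{24} \approx 0.041667$)
$h{\left(I \right)} = \frac{\frac{1}{24} + I}{2 I}$ ($h{\left(I \right)} = \frac{I + \frac{1}{24}}{I + I} = \frac{\frac{1}{24} + I}{2 I}$)
$h{\left(J{\left(-7,13 \right)} \right)} + H{\left(m \right)} = \frac{1 + 24 \left(-8\right)}{48 \left(-8\right)} + \left(501 - -5190\right) = \frac{1}{48} \left(- \frac{1}{8}\right) \left(1 - 192\right) + \left(501 + 5190\right) = \frac{1}{48} \left(- \frac{1}{8}\right) \left(-191\right) + 5691 = \frac{191}{384} + 5691 = \frac{2185535}{384}$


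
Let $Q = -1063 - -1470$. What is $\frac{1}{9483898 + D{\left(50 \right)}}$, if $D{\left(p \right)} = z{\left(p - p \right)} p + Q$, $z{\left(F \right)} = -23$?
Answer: $\frac{1}{9483155} \approx 1.0545 \cdot 10^{-7}$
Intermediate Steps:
$Q = 407$ ($Q = -1063 + 1470 = 407$)
$D{\left(p \right)} = 407 - 23 p$ ($D{\left(p \right)} = - 23 p + 407 = 407 - 23 p$)
$\frac{1}{9483898 + D{\left(50 \right)}} = \frac{1}{9483898 + \left(407 - 1150\right)} = \frac{1}{9483898 - 743} = \frac{1}{9483155}$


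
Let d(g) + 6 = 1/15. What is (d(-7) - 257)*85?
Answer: -67048/3 ≈ -22349.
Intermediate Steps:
d(g) = -89/15 (d(g) = -6 + 1/15 = -89/15)
(d(-7) - 257)*85 = (-89/15 - 257)*85 = -3944/15*85 = -67048/3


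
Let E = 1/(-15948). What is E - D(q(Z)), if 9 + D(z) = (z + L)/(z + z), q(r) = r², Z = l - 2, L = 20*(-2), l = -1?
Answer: 56999/5316 ≈ 10.722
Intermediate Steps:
L = -40
Z = -3 (Z = -1 - 2 = -3)
D(z) = -9 + (-40 + z)/(2*z) (D(z) = -9 + (z - 40)/(z + z) = -9 + (-40 + z)/((2*z)) = -9 + (-40 + z)*(1/(2*z)) = -9 + (-40 + z)/(2*z))
E = -1/15948 ≈ -6.2704e-5
E - D(q(Z)) = -1/15948 - (-17/2 - 20/((-3)²)) = -1/15948 - (-17/2 - 20/9) = -1/15948 - 1*(-193/18) = -1/15948 + 193/18 = 56999/5316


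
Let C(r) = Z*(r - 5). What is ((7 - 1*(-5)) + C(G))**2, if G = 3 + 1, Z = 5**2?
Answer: 169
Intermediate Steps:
Z = 25
G = 4
C(r) = -125 + 25*r (C(r) = 25*(r - 5) = 25*(-5 + r) = -125 + 25*r)
((7 - 1*(-5)) + C(G))**2 = ((7 - 1*(-5)) + (-125 + 25*4))**2 = ((7 + 5) + (-125 + 100))**2 = (12 - 25)**2 = (-13)**2 = 169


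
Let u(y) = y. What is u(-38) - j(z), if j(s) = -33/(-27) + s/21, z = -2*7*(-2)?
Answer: -365/9 ≈ -40.556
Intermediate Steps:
z = 28 (z = -14*(-2) = 28)
j(s) = 11/9 + s/21 (j(s) = -33*(-1/27) + s*(1/21) = 11/9 + s/21)
u(-38) - j(z) = -38 - (11/9 + (1/21)*28) = -38 - (11/9 + 4/3) = -38 - 1*23/9 = -38 - 23/9 = -365/9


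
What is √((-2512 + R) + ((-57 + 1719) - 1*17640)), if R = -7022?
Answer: 2*I*√6378 ≈ 159.72*I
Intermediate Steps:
√((-2512 + R) + ((-57 + 1719) - 1*17640)) = √((-2512 - 7022) + ((-57 + 1719) - 1*17640)) = √(-9534 + (1662 - 17640)) = √(-9534 - 15978) = √(-25512) = 2*I*√6378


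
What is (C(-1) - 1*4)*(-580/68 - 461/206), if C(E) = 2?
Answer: 37707/1751 ≈ 21.535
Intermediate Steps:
(C(-1) - 1*4)*(-580/68 - 461/206) = (2 - 1*4)*(-580/68 - 461/206) = (2 - 4)*(-580*1/68 - 461*1/206) = -2*(-145/17 - 461/206) = -2*(-37707/3502) = 37707/1751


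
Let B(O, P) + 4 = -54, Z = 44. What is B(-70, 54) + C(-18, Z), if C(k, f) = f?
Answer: -14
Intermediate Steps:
B(O, P) = -58 (B(O, P) = -4 - 54 = -58)
B(-70, 54) + C(-18, Z) = -58 + 44 = -14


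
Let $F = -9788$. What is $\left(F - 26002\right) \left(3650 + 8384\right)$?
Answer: $-430696860$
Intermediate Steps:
$\left(F - 26002\right) \left(3650 + 8384\right) = \left(-9788 - 26002\right) \left(3650 + 8384\right) = \left(-35790\right) 12034 = -430696860$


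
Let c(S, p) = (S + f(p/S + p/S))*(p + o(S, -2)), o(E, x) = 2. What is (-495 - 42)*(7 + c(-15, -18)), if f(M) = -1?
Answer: -141231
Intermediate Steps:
c(S, p) = (-1 + S)*(2 + p) (c(S, p) = (S - 1)*(p + 2) = (-1 + S)*(2 + p))
(-495 - 42)*(7 + c(-15, -18)) = (-495 - 42)*(7 + (-2 - 1*(-18) + 2*(-15) - 15*(-18))) = -537*(7 + (-2 + 18 - 30 + 270)) = -537*(7 + 256) = -537*263 = -141231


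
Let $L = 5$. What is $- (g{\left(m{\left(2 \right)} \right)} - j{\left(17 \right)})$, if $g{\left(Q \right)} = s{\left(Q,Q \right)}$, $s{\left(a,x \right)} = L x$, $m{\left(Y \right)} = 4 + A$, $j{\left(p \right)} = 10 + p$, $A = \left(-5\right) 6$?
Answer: $157$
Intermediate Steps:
$A = -30$
$m{\left(Y \right)} = -26$ ($m{\left(Y \right)} = 4 - 30 = -26$)
$s{\left(a,x \right)} = 5 x$
$g{\left(Q \right)} = 5 Q$
$- (g{\left(m{\left(2 \right)} \right)} - j{\left(17 \right)}) = - (5 \left(-26\right) - \left(10 + 17\right)) = - (-130 - 27) = \left(-1\right) \left(-157\right) = 157$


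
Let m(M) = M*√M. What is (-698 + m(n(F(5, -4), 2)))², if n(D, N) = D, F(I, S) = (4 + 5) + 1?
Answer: 488204 - 13960*√10 ≈ 4.4406e+5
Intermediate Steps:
F(I, S) = 10 (F(I, S) = 9 + 1 = 10)
m(M) = M^(3/2)
(-698 + m(n(F(5, -4), 2)))² = (-698 + 10^(3/2))² = (-698 + 10*√10)²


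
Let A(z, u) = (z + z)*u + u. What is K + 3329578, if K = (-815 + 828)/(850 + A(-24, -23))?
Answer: 6429415131/1931 ≈ 3.3296e+6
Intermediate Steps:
A(z, u) = u + 2*u*z (A(z, u) = (2*z)*u + u = 2*u*z + u = u + 2*u*z)
K = 13/1931 (K = (-815 + 828)/(850 - 23*(1 + 2*(-24))) = 13/(850 - 23*(1 - 48)) = 13/(850 - 23*(-47)) = 13/(850 + 1081) = 13/1931 ≈ 0.0067323)
K + 3329578 = 13/1931 + 3329578 = 6429415131/1931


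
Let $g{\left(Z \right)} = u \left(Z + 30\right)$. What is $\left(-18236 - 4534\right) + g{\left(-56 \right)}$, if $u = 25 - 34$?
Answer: $-22536$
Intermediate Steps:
$u = -9$ ($u = 25 - 34 = -9$)
$g{\left(Z \right)} = -270 - 9 Z$ ($g{\left(Z \right)} = - 9 \left(Z + 30\right) = - 9 \left(30 + Z\right) = -270 - 9 Z$)
$\left(-18236 - 4534\right) + g{\left(-56 \right)} = \left(-18236 - 4534\right) - -234 = -22770 + \left(-270 + 504\right) = -22770 + 234 = -22536$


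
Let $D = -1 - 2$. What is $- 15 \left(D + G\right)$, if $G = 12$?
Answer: $-135$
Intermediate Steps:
$D = -3$
$- 15 \left(D + G\right) = - 15 \left(-3 + 12\right) = \left(-15\right) 9 = -135$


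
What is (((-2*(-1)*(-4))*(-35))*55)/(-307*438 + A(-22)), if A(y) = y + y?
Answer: -1540/13451 ≈ -0.11449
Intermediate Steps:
A(y) = 2*y
(((-2*(-1)*(-4))*(-35))*55)/(-307*438 + A(-22)) = (((-2*(-1)*(-4))*(-35))*55)/(-307*438 + 2*(-22)) = (((2*(-4))*(-35))*55)/(-134466 - 44) = (-8*(-35)*55)/(-134510) = (280*55)*(-1/134510) = 15400*(-1/134510) = -1540/13451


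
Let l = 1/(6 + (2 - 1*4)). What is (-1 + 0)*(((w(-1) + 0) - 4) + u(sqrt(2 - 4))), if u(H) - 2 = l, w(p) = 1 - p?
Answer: -1/4 ≈ -0.25000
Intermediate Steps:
l = 1/4 (l = 1/(6 + (2 - 4)) = 1/(6 - 2) = 1/4 ≈ 0.25000)
u(H) = 9/4 (u(H) = 2 + 1/4 = 9/4)
(-1 + 0)*(((w(-1) + 0) - 4) + u(sqrt(2 - 4))) = (-1 + 0)*((((1 - 1*(-1)) + 0) - 4) + 9/4) = -((((1 + 1) + 0) - 4) + 9/4) = -(((2 + 0) - 4) + 9/4) = -((2 - 4) + 9/4) = -(-2 + 9/4) = -1*1/4 = -1/4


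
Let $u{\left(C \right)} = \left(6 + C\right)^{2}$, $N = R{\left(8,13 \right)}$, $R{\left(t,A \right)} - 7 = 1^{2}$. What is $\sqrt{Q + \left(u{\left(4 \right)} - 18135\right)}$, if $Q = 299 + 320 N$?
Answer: $2 i \sqrt{3794} \approx 123.19 i$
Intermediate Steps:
$R{\left(t,A \right)} = 8$ ($R{\left(t,A \right)} = 7 + 1^{2} = 7 + 1 = 8$)
$N = 8$
$Q = 2859$ ($Q = 299 + 320 \cdot 8 = 299 + 2560 = 2859$)
$\sqrt{Q + \left(u{\left(4 \right)} - 18135\right)} = \sqrt{2859 + \left(\left(6 + 4\right)^{2} - 18135\right)} = \sqrt{2859 - \left(18135 - 10^{2}\right)} = \sqrt{2859 + \left(100 - 18135\right)} = \sqrt{2859 - 18035} = \sqrt{-15176} = 2 i \sqrt{3794}$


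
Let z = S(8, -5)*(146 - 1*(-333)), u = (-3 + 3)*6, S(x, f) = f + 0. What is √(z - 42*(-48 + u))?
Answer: I*√379 ≈ 19.468*I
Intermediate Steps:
S(x, f) = f
u = 0 (u = 0*6 = 0)
z = -2395 (z = -5*(146 - 1*(-333)) = -5*(146 + 333) = -5*479 = -2395)
√(z - 42*(-48 + u)) = √(-2395 - 42*(-48 + 0)) = √(-2395 - 42*(-48)) = √(-2395 + 2016) = √(-379) = I*√379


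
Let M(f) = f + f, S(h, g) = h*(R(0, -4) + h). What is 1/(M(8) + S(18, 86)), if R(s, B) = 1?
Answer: 1/358 ≈ 0.0027933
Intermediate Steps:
S(h, g) = h*(1 + h)
M(f) = 2*f
1/(M(8) + S(18, 86)) = 1/(2*8 + 18*(1 + 18)) = 1/(16 + 18*19) = 1/(16 + 342) = 1/358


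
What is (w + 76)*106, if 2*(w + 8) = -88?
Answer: 2544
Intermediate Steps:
w = -52 (w = -8 + (½)*(-88) = -8 - 44 = -52)
(w + 76)*106 = (-52 + 76)*106 = 24*106 = 2544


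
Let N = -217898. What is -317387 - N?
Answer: -99489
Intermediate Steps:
-317387 - N = -317387 - 1*(-217898) = -317387 + 217898 = -99489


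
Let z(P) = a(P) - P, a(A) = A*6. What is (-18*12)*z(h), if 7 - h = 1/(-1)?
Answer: -8640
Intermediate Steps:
a(A) = 6*A
h = 8 (h = 7 - 1/(-1) = 7 - (-1) = 7 - 1*(-1) = 7 + 1 = 8)
z(P) = 5*P (z(P) = 6*P - P = 5*P)
(-18*12)*z(h) = (-18*12)*(5*8) = -216*40 = -8640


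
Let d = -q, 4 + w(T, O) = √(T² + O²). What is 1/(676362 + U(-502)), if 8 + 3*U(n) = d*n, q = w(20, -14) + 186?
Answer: 3180663/2248062040490 - 753*√149/1124031020245 ≈ 1.4067e-6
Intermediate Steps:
w(T, O) = -4 + √(O² + T²) (w(T, O) = -4 + √(T² + O²) = -4 + √(O² + T²))
q = 182 + 2*√149 (q = (-4 + √((-14)² + 20²)) + 186 = (-4 + √(196 + 400)) + 186 = (-4 + √596) + 186 = (-4 + 2*√149) + 186 = 182 + 2*√149 ≈ 206.41)
d = -182 - 2*√149 (d = -(182 + 2*√149) = -182 - 2*√149 ≈ -206.41)
U(n) = -8/3 + n*(-182 - 2*√149)/3 (U(n) = -8/3 + ((-182 - 2*√149)*n)/3 = -8/3 + (n*(-182 - 2*√149))/3 = -8/3 + n*(-182 - 2*√149)/3)
1/(676362 + U(-502)) = 1/(676362 + (-8/3 - ⅔*(-502)*(91 + √149))) = 1/(676362 + (-8/3 + (91364/3 + 1004*√149/3))) = 1/(676362 + (30452 + 1004*√149/3)) = 1/(706814 + 1004*√149/3)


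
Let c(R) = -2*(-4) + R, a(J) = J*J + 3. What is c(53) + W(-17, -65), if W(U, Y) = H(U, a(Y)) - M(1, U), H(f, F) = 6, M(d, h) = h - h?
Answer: 67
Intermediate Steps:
a(J) = 3 + J² (a(J) = J² + 3 = 3 + J²)
M(d, h) = 0
c(R) = 8 + R
W(U, Y) = 6 (W(U, Y) = 6 - 1*0 = 6 + 0 = 6)
c(53) + W(-17, -65) = (8 + 53) + 6 = 61 + 6 = 67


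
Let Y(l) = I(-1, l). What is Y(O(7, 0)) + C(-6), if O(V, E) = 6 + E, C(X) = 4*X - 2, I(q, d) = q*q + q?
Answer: -26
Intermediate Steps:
I(q, d) = q + q² (I(q, d) = q² + q = q + q²)
C(X) = -2 + 4*X
Y(l) = 0 (Y(l) = -(1 - 1) = -1*0 = 0)
Y(O(7, 0)) + C(-6) = 0 + (-2 + 4*(-6)) = 0 + (-2 - 24) = 0 - 26 = -26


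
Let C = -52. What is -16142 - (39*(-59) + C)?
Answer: -13789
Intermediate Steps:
-16142 - (39*(-59) + C) = -16142 - (39*(-59) - 52) = -16142 - (-2301 - 52) = -16142 - 1*(-2353) = -16142 + 2353 = -13789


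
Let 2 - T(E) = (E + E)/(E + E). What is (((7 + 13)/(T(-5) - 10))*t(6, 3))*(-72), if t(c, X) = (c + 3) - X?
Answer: 960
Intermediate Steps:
T(E) = 1 (T(E) = 2 - (E + E)/(E + E) = 2 - 2*E/(2*E) = 2 - 2*E*1/(2*E) = 2 - 1*1 = 2 - 1 = 1)
t(c, X) = 3 + c - X (t(c, X) = (3 + c) - X = 3 + c - X)
(((7 + 13)/(T(-5) - 10))*t(6, 3))*(-72) = (((7 + 13)/(1 - 10))*(3 + 6 - 1*3))*(-72) = ((20/(-9))*(3 + 6 - 3))*(-72) = ((20*(-⅑))*6)*(-72) = -20/9*6*(-72) = -40/3*(-72) = 960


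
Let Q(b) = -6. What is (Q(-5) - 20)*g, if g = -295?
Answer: 7670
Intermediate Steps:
(Q(-5) - 20)*g = (-6 - 20)*(-295) = -26*(-295) = 7670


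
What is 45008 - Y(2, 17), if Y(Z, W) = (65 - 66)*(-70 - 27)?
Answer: 44911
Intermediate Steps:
Y(Z, W) = 97 (Y(Z, W) = -1*(-97) = 97)
45008 - Y(2, 17) = 45008 - 1*97 = 45008 - 97 = 44911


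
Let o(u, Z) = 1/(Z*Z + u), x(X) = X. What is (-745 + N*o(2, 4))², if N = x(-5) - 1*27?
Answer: 45171841/81 ≈ 5.5768e+5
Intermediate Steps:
o(u, Z) = 1/(u + Z²) (o(u, Z) = 1/(Z² + u) = 1/(u + Z²))
N = -32 (N = -5 - 1*27 = -5 - 27 = -32)
(-745 + N*o(2, 4))² = (-745 - 32/(2 + 4²))² = (-745 - 32/(2 + 16))² = (-745 - 32/18)² = (-745 - 32*1/18)² = (-745 - 16/9)² = (-6721/9)² = 45171841/81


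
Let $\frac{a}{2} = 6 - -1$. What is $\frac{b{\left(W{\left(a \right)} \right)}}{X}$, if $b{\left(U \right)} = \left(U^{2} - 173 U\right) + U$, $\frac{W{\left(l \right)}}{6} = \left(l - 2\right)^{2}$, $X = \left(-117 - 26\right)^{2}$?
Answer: $\frac{597888}{20449} \approx 29.238$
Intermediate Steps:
$a = 14$ ($a = 2 \left(6 - -1\right) = 2 \left(6 + 1\right) = 2 \cdot 7 = 14$)
$X = 20449$ ($X = \left(-143\right)^{2} = 20449$)
$W{\left(l \right)} = 6 \left(-2 + l\right)^{2}$ ($W{\left(l \right)} = 6 \left(l - 2\right)^{2} = 6 \left(-2 + l\right)^{2}$)
$b{\left(U \right)} = U^{2} - 172 U$
$\frac{b{\left(W{\left(a \right)} \right)}}{X} = \frac{6 \left(-2 + 14\right)^{2} \left(-172 + 6 \left(-2 + 14\right)^{2}\right)}{20449} = 6 \cdot 12^{2} \left(-172 + 6 \cdot 12^{2}\right) \frac{1}{20449} = 6 \cdot 144 \left(-172 + 6 \cdot 144\right) \frac{1}{20449} = 864 \left(-172 + 864\right) \frac{1}{20449} = 864 \cdot 692 \cdot \frac{1}{20449} = 597888 \cdot \frac{1}{20449} = \frac{597888}{20449}$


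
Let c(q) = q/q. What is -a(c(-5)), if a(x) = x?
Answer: -1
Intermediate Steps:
c(q) = 1
-a(c(-5)) = -1*1 = -1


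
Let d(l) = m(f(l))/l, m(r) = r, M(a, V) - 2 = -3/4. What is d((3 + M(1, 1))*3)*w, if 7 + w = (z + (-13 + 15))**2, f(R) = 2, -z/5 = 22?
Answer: 93256/51 ≈ 1828.5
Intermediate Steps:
z = -110 (z = -5*22 = -110)
M(a, V) = 5/4 (M(a, V) = 2 - 3/4 = 5/4)
d(l) = 2/l
w = 11657 (w = -7 + (-110 + (-13 + 15))**2 = -7 + (-110 + 2)**2 = -7 + (-108)**2 = -7 + 11664 = 11657)
d((3 + M(1, 1))*3)*w = (2/(((3 + 5/4)*3)))*11657 = (2/(((17/4)*3)))*11657 = (2/(51/4))*11657 = (2*(4/51))*11657 = (8/51)*11657 = 93256/51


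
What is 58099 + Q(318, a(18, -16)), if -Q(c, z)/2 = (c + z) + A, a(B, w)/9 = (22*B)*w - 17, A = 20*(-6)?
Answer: 172057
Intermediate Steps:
A = -120
a(B, w) = -153 + 198*B*w (a(B, w) = 9*((22*B)*w - 17) = 9*(22*B*w - 17) = 9*(-17 + 22*B*w) = -153 + 198*B*w)
Q(c, z) = 240 - 2*c - 2*z (Q(c, z) = -2*((c + z) - 120) = -2*(-120 + c + z) = 240 - 2*c - 2*z)
58099 + Q(318, a(18, -16)) = 58099 + (240 - 2*318 - 2*(-153 + 198*18*(-16))) = 58099 + (240 - 636 - 2*(-153 - 57024)) = 58099 + (240 - 636 - 2*(-57177)) = 58099 + (240 - 636 + 114354) = 58099 + 113958 = 172057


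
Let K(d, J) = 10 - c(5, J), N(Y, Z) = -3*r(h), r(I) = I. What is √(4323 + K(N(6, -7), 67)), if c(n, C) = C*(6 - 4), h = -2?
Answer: √4199 ≈ 64.800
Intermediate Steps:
N(Y, Z) = 6 (N(Y, Z) = -3*(-2) = 6)
c(n, C) = 2*C (c(n, C) = C*2 = 2*C)
K(d, J) = 10 - 2*J
√(4323 + K(N(6, -7), 67)) = √(4323 + (10 - 2*67)) = √(4323 + (10 - 134)) = √(4323 - 124) = √4199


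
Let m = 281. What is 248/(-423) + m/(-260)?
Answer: -183343/109980 ≈ -1.6671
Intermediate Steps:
248/(-423) + m/(-260) = 248/(-423) + 281/(-260) = 248*(-1/423) + 281*(-1/260) = -248/423 - 281/260 = -183343/109980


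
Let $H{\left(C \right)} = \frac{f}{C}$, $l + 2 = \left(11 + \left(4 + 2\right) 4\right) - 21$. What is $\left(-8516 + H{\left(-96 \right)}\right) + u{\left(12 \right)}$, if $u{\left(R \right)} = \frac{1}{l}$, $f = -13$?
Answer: $- \frac{272505}{32} \approx -8515.8$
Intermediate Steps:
$l = 12$ ($l = -2 - \left(10 - \left(4 + 2\right) 4\right) = -2 + \left(\left(11 + 6 \cdot 4\right) - 21\right) = -2 + \left(\left(11 + 24\right) - 21\right) = -2 + \left(35 - 21\right) = -2 + 14 = 12$)
$u{\left(R \right)} = \frac{1}{12}$
$H{\left(C \right)} = - \frac{13}{C}$
$\left(-8516 + H{\left(-96 \right)}\right) + u{\left(12 \right)} = \left(-8516 - \frac{13}{-96}\right) + \frac{1}{12} = \left(-8516 - - \frac{13}{96}\right) + \frac{1}{12} = \left(-8516 + \frac{13}{96}\right) + \frac{1}{12} = - \frac{817523}{96} + \frac{1}{12} = - \frac{272505}{32}$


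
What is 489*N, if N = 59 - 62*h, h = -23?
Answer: 726165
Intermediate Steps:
N = 1485 (N = 59 - 62*(-23) = 59 + 1426 = 1485)
489*N = 489*1485 = 726165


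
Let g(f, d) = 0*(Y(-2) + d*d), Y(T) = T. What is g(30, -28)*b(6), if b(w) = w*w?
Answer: 0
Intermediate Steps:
b(w) = w**2
g(f, d) = 0 (g(f, d) = 0*(-2 + d*d) = 0*(-2 + d**2) = 0)
g(30, -28)*b(6) = 0*6**2 = 0*36 = 0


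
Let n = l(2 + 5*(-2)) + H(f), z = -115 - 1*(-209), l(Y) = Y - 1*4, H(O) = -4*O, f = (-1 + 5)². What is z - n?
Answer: 170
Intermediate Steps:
f = 16 (f = 4² = 16)
l(Y) = -4 + Y (l(Y) = Y - 4 = -4 + Y)
z = 94 (z = -115 + 209 = 94)
n = -76 (n = (-4 + (2 + 5*(-2))) - 4*16 = (-4 + (2 - 10)) - 64 = (-4 - 8) - 64 = -12 - 64 = -76)
z - n = 94 - 1*(-76) = 94 + 76 = 170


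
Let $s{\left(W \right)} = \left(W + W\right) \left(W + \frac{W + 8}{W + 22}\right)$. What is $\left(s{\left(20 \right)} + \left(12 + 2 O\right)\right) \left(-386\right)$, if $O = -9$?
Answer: $- \frac{950332}{3} \approx -3.1678 \cdot 10^{5}$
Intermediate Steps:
$s{\left(W \right)} = 2 W \left(W + \frac{8 + W}{22 + W}\right)$
$\left(s{\left(20 \right)} + \left(12 + 2 O\right)\right) \left(-386\right) = \left(2 \cdot 20 \frac{1}{22 + 20} \left(8 + 20^{2} + 23 \cdot 20\right) + \left(12 + 2 \left(-9\right)\right)\right) \left(-386\right) = \left(2 \cdot 20 \cdot \frac{1}{42} \left(8 + 400 + 460\right) + \left(12 - 18\right)\right) \left(-386\right) = \left(2 \cdot 20 \cdot \frac{1}{42} \cdot 868 - 6\right) \left(-386\right) = \left(\frac{2480}{3} - 6\right) \left(-386\right) = \frac{2462}{3} \left(-386\right) = - \frac{950332}{3}$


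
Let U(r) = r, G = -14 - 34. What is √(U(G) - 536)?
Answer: 2*I*√146 ≈ 24.166*I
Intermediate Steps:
G = -48
√(U(G) - 536) = √(-48 - 536) = √(-584) = 2*I*√146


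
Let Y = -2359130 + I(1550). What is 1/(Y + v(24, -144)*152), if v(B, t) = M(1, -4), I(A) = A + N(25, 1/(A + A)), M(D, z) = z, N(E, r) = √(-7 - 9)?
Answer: -589547/1390262660840 - I/1390262660840 ≈ -4.2405e-7 - 7.1929e-13*I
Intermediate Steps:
N(E, r) = 4*I (N(E, r) = √(-16) = 4*I)
I(A) = A + 4*I
v(B, t) = -4
Y = -2357580 + 4*I (Y = -2359130 + (1550 + 4*I) = -2357580 + 4*I ≈ -2.3576e+6 + 4.0*I)
1/(Y + v(24, -144)*152) = 1/((-2357580 + 4*I) - 4*152) = 1/((-2357580 + 4*I) - 608) = 1/(-2358188 + 4*I) = (-2358188 - 4*I)/5561050643360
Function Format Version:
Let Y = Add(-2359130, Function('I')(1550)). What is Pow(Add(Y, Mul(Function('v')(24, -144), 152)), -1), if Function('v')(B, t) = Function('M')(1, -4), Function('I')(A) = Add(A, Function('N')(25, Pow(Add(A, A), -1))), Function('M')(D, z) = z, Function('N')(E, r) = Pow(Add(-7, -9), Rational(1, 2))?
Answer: Add(Rational(-589547, 1390262660840), Mul(Rational(-1, 1390262660840), I)) ≈ Add(-4.2405e-7, Mul(-7.1929e-13, I))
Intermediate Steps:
Function('N')(E, r) = Mul(4, I) (Function('N')(E, r) = Pow(-16, Rational(1, 2)) = Mul(4, I))
Function('I')(A) = Add(A, Mul(4, I))
Function('v')(B, t) = -4
Y = Add(-2357580, Mul(4, I)) (Y = Add(-2359130, Add(1550, Mul(4, I))) = Add(-2357580, Mul(4, I)) ≈ Add(-2.3576e+6, Mul(4.0000, I)))
Pow(Add(Y, Mul(Function('v')(24, -144), 152)), -1) = Pow(Add(Add(-2357580, Mul(4, I)), Mul(-4, 152)), -1) = Pow(Add(Add(-2357580, Mul(4, I)), -608), -1) = Pow(Add(-2358188, Mul(4, I)), -1) = Mul(Rational(1, 5561050643360), Add(-2358188, Mul(-4, I)))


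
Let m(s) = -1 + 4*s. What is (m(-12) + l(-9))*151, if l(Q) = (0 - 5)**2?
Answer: -3624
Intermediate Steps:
l(Q) = 25 (l(Q) = (-5)**2 = 25)
(m(-12) + l(-9))*151 = ((-1 + 4*(-12)) + 25)*151 = ((-1 - 48) + 25)*151 = (-49 + 25)*151 = -24*151 = -3624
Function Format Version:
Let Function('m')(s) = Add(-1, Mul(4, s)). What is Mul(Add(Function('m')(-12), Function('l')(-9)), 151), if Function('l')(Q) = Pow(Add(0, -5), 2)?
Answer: -3624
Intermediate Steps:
Function('l')(Q) = 25 (Function('l')(Q) = Pow(-5, 2) = 25)
Mul(Add(Function('m')(-12), Function('l')(-9)), 151) = Mul(Add(Add(-1, Mul(4, -12)), 25), 151) = Mul(Add(Add(-1, -48), 25), 151) = Mul(Add(-49, 25), 151) = Mul(-24, 151) = -3624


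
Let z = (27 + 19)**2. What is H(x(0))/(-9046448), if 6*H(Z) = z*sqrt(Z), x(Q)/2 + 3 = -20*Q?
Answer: -529*I*sqrt(6)/13569672 ≈ -9.5491e-5*I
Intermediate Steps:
x(Q) = -6 - 40*Q (x(Q) = -6 + 2*(-20*Q) = -6 - 40*Q)
z = 2116 (z = 46**2 = 2116)
H(Z) = 1058*sqrt(Z)/3 (H(Z) = (2116*sqrt(Z))/6 = 1058*sqrt(Z)/3)
H(x(0))/(-9046448) = (1058*sqrt(-6 - 40*0)/3)/(-9046448) = (1058*sqrt(-6 + 0)/3)*(-1/9046448) = (1058*sqrt(-6)/3)*(-1/9046448) = (1058*(I*sqrt(6))/3)*(-1/9046448) = (1058*I*sqrt(6)/3)*(-1/9046448) = -529*I*sqrt(6)/13569672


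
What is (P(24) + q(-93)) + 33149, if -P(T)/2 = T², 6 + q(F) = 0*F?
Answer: 31991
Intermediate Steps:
q(F) = -6 (q(F) = -6 + 0*F = -6 + 0 = -6)
P(T) = -2*T²
(P(24) + q(-93)) + 33149 = (-2*24² - 6) + 33149 = (-2*576 - 6) + 33149 = (-1152 - 6) + 33149 = -1158 + 33149 = 31991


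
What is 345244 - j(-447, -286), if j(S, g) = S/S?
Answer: 345243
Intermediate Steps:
j(S, g) = 1
345244 - j(-447, -286) = 345244 - 1*1 = 345244 - 1 = 345243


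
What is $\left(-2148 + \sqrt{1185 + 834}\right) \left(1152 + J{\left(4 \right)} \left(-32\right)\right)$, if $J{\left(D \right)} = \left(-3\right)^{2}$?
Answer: $-1855872 + 864 \sqrt{2019} \approx -1.8171 \cdot 10^{6}$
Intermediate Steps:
$J{\left(D \right)} = 9$
$\left(-2148 + \sqrt{1185 + 834}\right) \left(1152 + J{\left(4 \right)} \left(-32\right)\right) = \left(-2148 + \sqrt{1185 + 834}\right) \left(1152 + 9 \left(-32\right)\right) = \left(-2148 + \sqrt{2019}\right) \left(1152 - 288\right) = \left(-2148 + \sqrt{2019}\right) 864 = -1855872 + 864 \sqrt{2019}$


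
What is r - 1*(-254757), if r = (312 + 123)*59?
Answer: 280422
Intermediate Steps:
r = 25665 (r = 435*59 = 25665)
r - 1*(-254757) = 25665 - 1*(-254757) = 25665 + 254757 = 280422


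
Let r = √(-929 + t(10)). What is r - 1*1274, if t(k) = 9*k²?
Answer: -1274 + I*√29 ≈ -1274.0 + 5.3852*I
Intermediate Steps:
r = I*√29 (r = √(-929 + 9*10²) = √(-929 + 9*100) = √(-929 + 900) = √(-29) = I*√29 ≈ 5.3852*I)
r - 1*1274 = I*√29 - 1*1274 = I*√29 - 1274 = -1274 + I*√29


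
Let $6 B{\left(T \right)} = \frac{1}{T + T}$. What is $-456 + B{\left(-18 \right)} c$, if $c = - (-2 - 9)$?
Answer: $- \frac{98507}{216} \approx -456.05$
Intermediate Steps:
$B{\left(T \right)} = \frac{1}{12 T}$ ($B{\left(T \right)} = \frac{1}{6 \left(T + T\right)} = \frac{1}{6 \cdot 2 T} = \frac{\frac{1}{2} \frac{1}{T}}{6} = \frac{1}{12 T}$)
$c = 11$ ($c = \left(-1\right) \left(-11\right) = 11$)
$-456 + B{\left(-18 \right)} c = -456 + \frac{1}{12 \left(-18\right)} 11 = -456 + \frac{1}{12} \left(- \frac{1}{18}\right) 11 = -456 - \frac{11}{216} = - \frac{98507}{216}$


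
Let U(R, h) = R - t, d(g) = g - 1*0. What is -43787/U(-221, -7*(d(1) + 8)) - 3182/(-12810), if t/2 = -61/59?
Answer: 16567439312/82733385 ≈ 200.25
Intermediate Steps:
d(g) = g (d(g) = g + 0 = g)
t = -122/59 (t = 2*(-61/59) = -122/59 ≈ -2.0678)
U(R, h) = 122/59 + R (U(R, h) = R - 1*(-122/59) = R + 122/59 = 122/59 + R)
-43787/U(-221, -7*(d(1) + 8)) - 3182/(-12810) = -43787/(122/59 - 221) - 3182/(-12810) = -43787/(-12917/59) - 3182*(-1/12810) = -43787*(-59/12917) + 1591/6405 = 2583433/12917 + 1591/6405 = 16567439312/82733385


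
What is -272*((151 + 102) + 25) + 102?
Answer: -75514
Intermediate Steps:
-272*((151 + 102) + 25) + 102 = -272*(253 + 25) + 102 = -272*278 + 102 = -75616 + 102 = -75514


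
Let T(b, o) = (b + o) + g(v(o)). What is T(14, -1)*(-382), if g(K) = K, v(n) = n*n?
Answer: -5348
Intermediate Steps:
v(n) = n**2
T(b, o) = b + o + o**2 (T(b, o) = (b + o) + o**2 = b + o + o**2)
T(14, -1)*(-382) = (14 - 1 + (-1)**2)*(-382) = (14 - 1 + 1)*(-382) = 14*(-382) = -5348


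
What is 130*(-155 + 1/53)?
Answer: -1067820/53 ≈ -20148.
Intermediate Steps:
130*(-155 + 1/53) = 130*(-8214/53) = -1067820/53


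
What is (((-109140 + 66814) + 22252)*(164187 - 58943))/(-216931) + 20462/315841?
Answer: 667271630317218/68515703971 ≈ 9739.0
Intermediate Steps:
(((-109140 + 66814) + 22252)*(164187 - 58943))/(-216931) + 20462/315841 = ((-42326 + 22252)*105244)*(-1/216931) + 20462*(1/315841) = -20074*105244*(-1/216931) + 20462/315841 = -2112668056*(-1/216931) + 20462/315841 = 2112668056/216931 + 20462/315841 = 667271630317218/68515703971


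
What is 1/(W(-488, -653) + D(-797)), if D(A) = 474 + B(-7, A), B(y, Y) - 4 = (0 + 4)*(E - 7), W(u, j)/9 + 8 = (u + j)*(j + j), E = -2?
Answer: 1/13411684 ≈ 7.4562e-8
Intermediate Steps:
W(u, j) = -72 + 18*j*(j + u) (W(u, j) = -72 + 9*((u + j)*(j + j)) = -72 + 9*((j + u)*(2*j)) = -72 + 9*(2*j*(j + u)) = -72 + 18*j*(j + u))
B(y, Y) = -32 (B(y, Y) = 4 + (0 + 4)*(-2 - 7) = 4 + 4*(-9) = 4 - 36 = -32)
D(A) = 442 (D(A) = 474 - 32 = 442)
1/(W(-488, -653) + D(-797)) = 1/((-72 + 18*(-653)² + 18*(-653)*(-488)) + 442) = 1/((-72 + 18*426409 + 5735952) + 442) = 1/((-72 + 7675362 + 5735952) + 442) = 1/(13411242 + 442) = 1/13411684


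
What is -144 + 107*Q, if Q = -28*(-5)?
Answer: 14836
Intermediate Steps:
Q = 140
-144 + 107*Q = -144 + 107*140 = -144 + 14980 = 14836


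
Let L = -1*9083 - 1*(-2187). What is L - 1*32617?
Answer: -39513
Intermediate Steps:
L = -6896 (L = -9083 + 2187 = -6896)
L - 1*32617 = -6896 - 1*32617 = -6896 - 32617 = -39513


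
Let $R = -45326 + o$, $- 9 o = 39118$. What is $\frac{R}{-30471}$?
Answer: $\frac{447052}{274239} \approx 1.6302$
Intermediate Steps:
$o = - \frac{39118}{9}$ ($o = \left(- \frac{1}{9}\right) 39118 = - \frac{39118}{9} \approx -4346.4$)
$R = - \frac{447052}{9}$ ($R = -45326 - \frac{39118}{9} = - \frac{447052}{9} \approx -49672.0$)
$\frac{R}{-30471} = - \frac{447052}{9 \left(-30471\right)} = \left(- \frac{447052}{9}\right) \left(- \frac{1}{30471}\right) = \frac{447052}{274239}$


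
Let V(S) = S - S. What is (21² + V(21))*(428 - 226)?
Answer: 89082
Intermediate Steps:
V(S) = 0
(21² + V(21))*(428 - 226) = (21² + 0)*(428 - 226) = (441 + 0)*202 = 441*202 = 89082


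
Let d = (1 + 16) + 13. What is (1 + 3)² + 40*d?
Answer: 1216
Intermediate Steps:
d = 30 (d = 17 + 13 = 30)
(1 + 3)² + 40*d = (1 + 3)² + 40*30 = 4² + 1200 = 16 + 1200 = 1216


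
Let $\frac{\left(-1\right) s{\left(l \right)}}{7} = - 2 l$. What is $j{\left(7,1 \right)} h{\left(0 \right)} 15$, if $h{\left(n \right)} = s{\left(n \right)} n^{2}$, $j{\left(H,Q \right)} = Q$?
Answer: $0$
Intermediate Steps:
$s{\left(l \right)} = 14 l$ ($s{\left(l \right)} = - 7 \left(- 2 l\right) = 14 l$)
$h{\left(n \right)} = 14 n^{3}$ ($h{\left(n \right)} = 14 n n^{2} = 14 n^{3}$)
$j{\left(7,1 \right)} h{\left(0 \right)} 15 = 1 \cdot 14 \cdot 0^{3} \cdot 15 = 1 \cdot 14 \cdot 0 \cdot 15 = 1 \cdot 0 \cdot 15 = 0 \cdot 15 = 0$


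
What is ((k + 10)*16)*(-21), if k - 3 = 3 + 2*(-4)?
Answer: -2688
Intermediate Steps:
k = -2 (k = 3 + (3 + 2*(-4)) = 3 + (3 - 8) = 3 - 5 = -2)
((k + 10)*16)*(-21) = ((-2 + 10)*16)*(-21) = (8*16)*(-21) = 128*(-21) = -2688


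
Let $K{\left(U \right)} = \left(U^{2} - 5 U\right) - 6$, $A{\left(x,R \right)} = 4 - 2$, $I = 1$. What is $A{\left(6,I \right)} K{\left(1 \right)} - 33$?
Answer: $-53$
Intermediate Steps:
$A{\left(x,R \right)} = 2$ ($A{\left(x,R \right)} = 4 - 2 = 2$)
$K{\left(U \right)} = -6 + U^{2} - 5 U$
$A{\left(6,I \right)} K{\left(1 \right)} - 33 = 2 \left(-6 + 1^{2} - 5\right) - 33 = 2 \left(-6 + 1 - 5\right) - 33 = 2 \left(-10\right) - 33 = -20 - 33 = -53$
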